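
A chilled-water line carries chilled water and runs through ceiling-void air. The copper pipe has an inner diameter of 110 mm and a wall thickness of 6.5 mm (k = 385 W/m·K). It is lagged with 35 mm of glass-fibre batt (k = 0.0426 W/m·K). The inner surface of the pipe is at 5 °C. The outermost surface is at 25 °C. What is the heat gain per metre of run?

q′ ≈ 11.9 W/m

Treating each annulus and film as a series resistance:
R_copper pipe wall = ln(61.5/55)/(2π×385×1) = 4.618×10^-5 K/W
R_glass-fibre batt = ln(96.5/61.5)/(2π×0.0426×1) = 1.683 K/W
R_total = 1.683 K/W
Q = ΔT/R_total = 20/1.683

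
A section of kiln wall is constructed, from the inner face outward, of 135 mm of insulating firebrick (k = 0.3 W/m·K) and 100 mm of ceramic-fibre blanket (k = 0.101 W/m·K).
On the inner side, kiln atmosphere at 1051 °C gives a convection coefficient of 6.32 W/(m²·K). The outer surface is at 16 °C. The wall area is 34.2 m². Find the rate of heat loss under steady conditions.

Using the resistance-network approach (series):
R_inner film = 1/(h_i·A) = 1/(6.32×34.2) = 0.004627 K/W
R_insulating firebrick = L/(kA) = 0.135/(0.3×34.2) = 0.01316 K/W
R_ceramic-fibre blanket = L/(kA) = 0.1/(0.101×34.2) = 0.02895 K/W
R_total = 0.04673 K/W
Q = ΔT / R_total = 1035 / 0.04673

Q ≈ 22100 W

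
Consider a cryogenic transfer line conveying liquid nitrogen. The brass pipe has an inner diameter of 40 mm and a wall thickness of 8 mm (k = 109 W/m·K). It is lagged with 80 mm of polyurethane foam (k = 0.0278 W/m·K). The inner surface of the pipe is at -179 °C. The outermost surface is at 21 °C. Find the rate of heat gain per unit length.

q′ ≈ 25.9 W/m

Per-layer cylindrical resistances, series-summed:
R_brass pipe wall = ln(28/20)/(2π×109×1) = 4.913×10^-4 K/W
R_polyurethane foam = ln(108/28)/(2π×0.0278×1) = 7.728 K/W
R_total = 7.729 K/W
Q = ΔT/R_total = 200/7.729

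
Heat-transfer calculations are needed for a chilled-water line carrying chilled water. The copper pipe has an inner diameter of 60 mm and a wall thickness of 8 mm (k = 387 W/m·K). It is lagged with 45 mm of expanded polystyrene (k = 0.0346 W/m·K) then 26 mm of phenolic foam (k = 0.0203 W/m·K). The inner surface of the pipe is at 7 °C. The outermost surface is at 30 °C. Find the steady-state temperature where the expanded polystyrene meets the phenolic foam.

T ≈ 21.4 °C

Per-layer cylindrical resistances, series-summed:
R_copper pipe wall = ln(38/30)/(2π×387×1) = 9.722×10^-5 K/W
R_expanded polystyrene = ln(83/38)/(2π×0.0346×1) = 3.594 K/W
R_phenolic foam = ln(109/83)/(2π×0.0203×1) = 2.136 K/W
R_total = 5.73 K/W
Q = ΔT/R_total = 23/5.73
Q = 4.01 W/m
T_interface = T_inner + Q·ΣR(inner→interface) = 7 + 4.01×3.594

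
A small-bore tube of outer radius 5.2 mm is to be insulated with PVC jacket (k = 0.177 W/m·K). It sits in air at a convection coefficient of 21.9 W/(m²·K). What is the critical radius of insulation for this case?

For a cylinder r_cr = k/h = 0.177/21.9
r_cr = 8.08 mm; since the bare radius (5.2 mm) is below r_cr, adding a thin layer of insulation will *increase* heat loss.

r_cr ≈ 8.08 mm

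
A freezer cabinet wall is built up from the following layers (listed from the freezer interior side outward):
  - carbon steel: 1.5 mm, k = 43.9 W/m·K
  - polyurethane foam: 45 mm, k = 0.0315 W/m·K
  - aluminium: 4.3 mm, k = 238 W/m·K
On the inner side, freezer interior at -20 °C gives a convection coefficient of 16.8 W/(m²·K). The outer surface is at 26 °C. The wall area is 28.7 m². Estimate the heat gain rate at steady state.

Q ≈ 887 W

Using the resistance-network approach (series):
R_inner film = 1/(h_i·A) = 1/(16.8×28.7) = 0.002074 K/W
R_carbon steel = L/(kA) = 0.0015/(43.9×28.7) = 1.191×10^-6 K/W
R_polyurethane foam = L/(kA) = 0.045/(0.0315×28.7) = 0.04978 K/W
R_aluminium = L/(kA) = 0.0043/(238×28.7) = 6.295×10^-7 K/W
R_total = 0.05185 K/W
Q = ΔT / R_total = 46 / 0.05185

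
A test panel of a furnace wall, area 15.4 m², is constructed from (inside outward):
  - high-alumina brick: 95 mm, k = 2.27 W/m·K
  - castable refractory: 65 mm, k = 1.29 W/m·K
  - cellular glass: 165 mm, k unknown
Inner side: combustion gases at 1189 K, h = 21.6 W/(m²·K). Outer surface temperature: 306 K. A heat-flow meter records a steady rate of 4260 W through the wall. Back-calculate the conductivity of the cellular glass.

Model the wall as resistances in series:
R_inner film = 1/(h_i·A) = 1/(21.6×15.4) = 0.003006 K/W
R_high-alumina brick = L/(kA) = 0.095/(2.27×15.4) = 0.002718 K/W
R_castable refractory = L/(kA) = 0.065/(1.29×15.4) = 0.003272 K/W
Sum of known resistances R_other = 0.008996 K/W
Total R = ΔT/Q = 883/4260 = 0.2073 K/W
R_cellular glass = R_total − R_other = 0.1983 K/W
k = L/(R·A) = 0.165/(0.1983×15.4)

k ≈ 0.054 W/(m·K)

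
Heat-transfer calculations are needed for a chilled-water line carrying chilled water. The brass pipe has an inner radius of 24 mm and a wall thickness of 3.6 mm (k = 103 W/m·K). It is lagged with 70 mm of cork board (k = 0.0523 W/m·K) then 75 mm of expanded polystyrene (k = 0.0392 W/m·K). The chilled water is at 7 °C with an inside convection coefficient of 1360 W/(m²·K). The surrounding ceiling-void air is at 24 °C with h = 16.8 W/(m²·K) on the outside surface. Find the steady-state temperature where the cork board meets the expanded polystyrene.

T ≈ 17.5 °C

Radial resistances (cylindrical: R_cond = ln(r_o/r_i)/(2πkL), R_conv = 1/(h·2πrL)):
R_inner film = 1/(h_i·2πr₁L) = 1/(1360×2π×0.024×1) = 0.004876 K/W
R_brass pipe wall = ln(27.6/24)/(2π×103×1) = 2.16×10^-4 K/W
R_cork board = ln(97.6/27.6)/(2π×0.0523×1) = 3.844 K/W
R_expanded polystyrene = ln(172.6/97.6)/(2π×0.0392×1) = 2.315 K/W
R_outer film = 1/(h_o·2πr_oL) = 1/(16.8×2π×0.1726×1) = 0.05489 K/W
R_total = 6.218 K/W
Q = ΔT/R_total = 17/6.218
Q = 2.73 W/m
T_interface = T_inner + Q·ΣR(inner→interface) = 7 + 2.73×3.849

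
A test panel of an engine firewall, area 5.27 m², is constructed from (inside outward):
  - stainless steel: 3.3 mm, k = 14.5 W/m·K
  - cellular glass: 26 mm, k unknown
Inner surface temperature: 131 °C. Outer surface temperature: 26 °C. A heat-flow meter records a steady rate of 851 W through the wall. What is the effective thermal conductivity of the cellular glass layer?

k ≈ 0.04 W/(m·K)

Model the wall as resistances in series:
R_stainless steel = L/(kA) = 0.0033/(14.5×5.27) = 4.319×10^-5 K/W
Sum of known resistances R_other = 4.319×10^-5 K/W
Total R = ΔT/Q = 105/851 = 0.1234 K/W
R_cellular glass = R_total − R_other = 0.1233 K/W
k = L/(R·A) = 0.026/(0.1233×5.27)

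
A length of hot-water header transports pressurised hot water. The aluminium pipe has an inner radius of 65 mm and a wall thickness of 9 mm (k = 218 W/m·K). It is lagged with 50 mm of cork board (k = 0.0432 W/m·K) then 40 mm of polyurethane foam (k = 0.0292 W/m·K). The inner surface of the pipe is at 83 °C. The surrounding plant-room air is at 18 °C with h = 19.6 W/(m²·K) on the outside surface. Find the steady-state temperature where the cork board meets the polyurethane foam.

Radial resistances (cylindrical: R_cond = ln(r_o/r_i)/(2πkL), R_conv = 1/(h·2πrL)):
R_aluminium pipe wall = ln(74/65)/(2π×218×1) = 9.467×10^-5 K/W
R_cork board = ln(124/74)/(2π×0.0432×1) = 1.902 K/W
R_polyurethane foam = ln(164/124)/(2π×0.0292×1) = 1.524 K/W
R_outer film = 1/(h_o·2πr_oL) = 1/(19.6×2π×0.164×1) = 0.04951 K/W
R_total = 3.475 K/W
Q = ΔT/R_total = 65/3.475
Q = 18.7 W/m
T_interface = T_inner − Q·ΣR(inner→interface) = 83 − 18.7×1.902

T ≈ 47.4 °C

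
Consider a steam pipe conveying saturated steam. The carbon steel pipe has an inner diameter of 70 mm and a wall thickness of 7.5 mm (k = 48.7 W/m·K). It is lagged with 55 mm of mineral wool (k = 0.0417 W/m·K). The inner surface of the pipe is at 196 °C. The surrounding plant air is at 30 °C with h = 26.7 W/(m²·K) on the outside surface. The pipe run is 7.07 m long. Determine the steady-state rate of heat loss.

Radial resistances (cylindrical: R_cond = ln(r_o/r_i)/(2πkL), R_conv = 1/(h·2πrL)):
R_carbon steel pipe wall = ln(42.5/35)/(2π×48.7×7.07) = 8.975×10^-5 K/W
R_mineral wool = ln(97.5/42.5)/(2π×0.0417×7.07) = 0.4483 K/W
R_outer film = 1/(h_o·2πr_oL) = 1/(26.7×2π×0.0975×7.07) = 0.008647 K/W
R_total = 0.457 K/W
Q = ΔT/R_total = 166/0.457

Q ≈ 363 W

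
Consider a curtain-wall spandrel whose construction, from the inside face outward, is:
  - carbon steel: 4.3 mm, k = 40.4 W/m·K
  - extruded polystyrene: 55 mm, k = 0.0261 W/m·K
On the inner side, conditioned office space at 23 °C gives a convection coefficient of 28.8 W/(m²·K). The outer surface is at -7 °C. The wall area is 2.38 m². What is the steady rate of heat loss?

Treating each layer as a thermal resistance in series:
R_inner film = 1/(h_i·A) = 1/(28.8×2.38) = 0.01459 K/W
R_carbon steel = L/(kA) = 0.0043/(40.4×2.38) = 4.472×10^-5 K/W
R_extruded polystyrene = L/(kA) = 0.055/(0.0261×2.38) = 0.8854 K/W
R_total = 0.9 K/W
Q = ΔT / R_total = 30 / 0.9

Q ≈ 33.3 W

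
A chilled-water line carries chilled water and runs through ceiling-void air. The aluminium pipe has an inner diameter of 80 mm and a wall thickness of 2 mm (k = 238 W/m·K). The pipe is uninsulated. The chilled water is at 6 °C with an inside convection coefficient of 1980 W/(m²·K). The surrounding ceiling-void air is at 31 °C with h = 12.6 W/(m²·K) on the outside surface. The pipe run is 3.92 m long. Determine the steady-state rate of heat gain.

Q ≈ 324 W

For a radial system each layer contributes R = ln(r_out/r_in)/(2πkL); films add R = 1/(hA).
R_inner film = 1/(h_i·2πr₁L) = 1/(1980×2π×0.04×3.92) = 5.126×10^-4 K/W
R_aluminium pipe wall = ln(42/40)/(2π×238×3.92) = 8.323×10^-6 K/W
R_outer film = 1/(h_o·2πr_oL) = 1/(12.6×2π×0.042×3.92) = 0.07672 K/W
R_total = 0.07724 K/W
Q = ΔT/R_total = 25/0.07724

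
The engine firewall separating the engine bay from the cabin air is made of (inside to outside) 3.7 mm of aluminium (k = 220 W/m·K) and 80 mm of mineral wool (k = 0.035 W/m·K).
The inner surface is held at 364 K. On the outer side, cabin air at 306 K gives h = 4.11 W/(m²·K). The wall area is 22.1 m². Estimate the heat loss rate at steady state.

Using the resistance-network approach (series):
R_aluminium = L/(kA) = 0.0037/(220×22.1) = 7.61×10^-7 K/W
R_mineral wool = L/(kA) = 0.08/(0.035×22.1) = 0.1034 K/W
R_outer film = 1/(h_o·A) = 1/(4.11×22.1) = 0.01101 K/W
R_total = 0.1144 K/W
Q = ΔT / R_total = 58 / 0.1144

Q ≈ 507 W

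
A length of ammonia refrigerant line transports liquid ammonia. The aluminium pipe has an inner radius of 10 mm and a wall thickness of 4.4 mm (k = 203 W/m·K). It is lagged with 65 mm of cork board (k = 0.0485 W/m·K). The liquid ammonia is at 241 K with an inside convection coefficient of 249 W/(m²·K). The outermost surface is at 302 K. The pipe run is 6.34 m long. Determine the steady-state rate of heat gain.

For a radial system each layer contributes R = ln(r_out/r_in)/(2πkL); films add R = 1/(hA).
R_inner film = 1/(h_i·2πr₁L) = 1/(249×2π×0.01×6.34) = 0.01008 K/W
R_aluminium pipe wall = ln(14.4/10)/(2π×203×6.34) = 4.509×10^-5 K/W
R_cork board = ln(79.4/14.4)/(2π×0.0485×6.34) = 0.8837 K/W
R_total = 0.8938 K/W
Q = ΔT/R_total = 61/0.8938

Q ≈ 68.2 W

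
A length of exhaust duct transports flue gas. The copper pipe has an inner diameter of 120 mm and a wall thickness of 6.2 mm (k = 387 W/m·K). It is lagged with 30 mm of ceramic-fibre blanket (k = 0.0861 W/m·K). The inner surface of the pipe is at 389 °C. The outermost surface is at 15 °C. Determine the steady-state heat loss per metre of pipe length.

q′ ≈ 541 W/m

Cylindrical conduction, so R = ln(r₂/r₁)/(2πkL) per layer, in series:
R_copper pipe wall = ln(66.2/60)/(2π×387×1) = 4.044×10^-5 K/W
R_ceramic-fibre blanket = ln(96.2/66.2)/(2π×0.0861×1) = 0.6909 K/W
R_total = 0.6909 K/W
Q = ΔT/R_total = 374/0.6909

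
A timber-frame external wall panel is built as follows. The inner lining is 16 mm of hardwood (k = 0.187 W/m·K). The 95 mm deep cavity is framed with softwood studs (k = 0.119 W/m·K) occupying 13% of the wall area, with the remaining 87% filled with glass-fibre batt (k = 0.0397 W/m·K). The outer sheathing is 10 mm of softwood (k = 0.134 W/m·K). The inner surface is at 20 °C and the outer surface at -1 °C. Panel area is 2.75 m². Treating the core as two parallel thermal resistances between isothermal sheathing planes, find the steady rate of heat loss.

Q ≈ 28 W

Sheathing layers in series; stud and cavity paths in parallel between them.
R_inner = 0.016/(0.187×2.75) = 0.03111 K/W
R_stud  = 0.095/(0.119×0.13×2.75) = 2.233 K/W
R_cav   = 0.095/(0.0397×0.87×2.75) = 1 K/W
1/R_core = 1/R_stud + 1/R_cav → R_core = 0.6908 K/W
R_outer = 0.01/(0.134×2.75) = 0.02714 K/W
R_total = 0.749 K/W
Q = ΔT/R_total = 21/0.749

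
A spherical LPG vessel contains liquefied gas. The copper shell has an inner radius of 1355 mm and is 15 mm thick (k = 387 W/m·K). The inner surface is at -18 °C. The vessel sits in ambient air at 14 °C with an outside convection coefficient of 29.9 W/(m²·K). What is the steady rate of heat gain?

Spherical conduction: R = (1/r_in − 1/r_out)/(4πk) per layer; series-sum.
R_copper shell = (1/1.355 − 1/1.37)/(4π×387) = 1.662×10^-6 K/W
R_outer film = 1/(h·4πr_o²) = 1/(29.9×4π×1.37²) = 0.001418 K/W
R_total = 0.00142 K/W
Q = ΔT/R_total = 32/0.00142

Q ≈ 22500 W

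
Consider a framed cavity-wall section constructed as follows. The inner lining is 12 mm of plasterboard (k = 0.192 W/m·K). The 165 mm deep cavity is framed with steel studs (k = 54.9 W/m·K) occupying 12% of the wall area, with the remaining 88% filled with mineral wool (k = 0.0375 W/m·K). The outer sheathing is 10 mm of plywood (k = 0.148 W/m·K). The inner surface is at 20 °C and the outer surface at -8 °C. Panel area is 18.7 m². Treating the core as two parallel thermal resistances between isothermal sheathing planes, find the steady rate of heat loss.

Sheathing layers in series; stud and cavity paths in parallel between them.
R_inner = 0.012/(0.192×18.7) = 0.003342 K/W
R_stud  = 0.165/(54.9×0.12×18.7) = 0.001339 K/W
R_cav   = 0.165/(0.0375×0.88×18.7) = 0.2674 K/W
1/R_core = 1/R_stud + 1/R_cav → R_core = 0.001333 K/W
R_outer = 0.01/(0.148×18.7) = 0.003613 K/W
R_total = 0.008288 K/W
Q = ΔT/R_total = 28/0.008288

Q ≈ 3380 W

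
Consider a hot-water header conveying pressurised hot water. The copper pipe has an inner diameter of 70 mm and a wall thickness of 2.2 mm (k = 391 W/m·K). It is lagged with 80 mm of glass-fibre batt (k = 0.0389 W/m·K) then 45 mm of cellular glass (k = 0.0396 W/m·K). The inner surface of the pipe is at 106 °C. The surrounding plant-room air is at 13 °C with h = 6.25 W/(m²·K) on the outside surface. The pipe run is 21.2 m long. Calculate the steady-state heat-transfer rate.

Q ≈ 320 W

Cylindrical conduction, so R = ln(r₂/r₁)/(2πkL) per layer, in series:
R_copper pipe wall = ln(37.2/35)/(2π×391×21.2) = 1.17×10^-6 K/W
R_glass-fibre batt = ln(117.2/37.2)/(2π×0.0389×21.2) = 0.2215 K/W
R_cellular glass = ln(162.2/117.2)/(2π×0.0396×21.2) = 0.0616 K/W
R_outer film = 1/(h_o·2πr_oL) = 1/(6.25×2π×0.1622×21.2) = 0.007405 K/W
R_total = 0.2905 K/W
Q = ΔT/R_total = 93/0.2905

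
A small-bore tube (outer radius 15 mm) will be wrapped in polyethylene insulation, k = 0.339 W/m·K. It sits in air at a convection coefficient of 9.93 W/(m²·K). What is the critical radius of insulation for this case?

r_cr ≈ 34.1 mm

For a cylinder r_cr = k/h = 0.339/9.93
r_cr = 34.1 mm; since the bare radius (15 mm) is below r_cr, adding a thin layer of insulation will *increase* heat loss.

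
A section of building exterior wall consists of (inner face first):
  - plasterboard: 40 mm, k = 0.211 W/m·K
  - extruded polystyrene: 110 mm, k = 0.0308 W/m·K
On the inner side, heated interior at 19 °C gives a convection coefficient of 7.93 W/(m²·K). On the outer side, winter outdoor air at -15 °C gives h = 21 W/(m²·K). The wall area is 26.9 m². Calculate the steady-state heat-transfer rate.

Using the resistance-network approach (series):
R_inner film = 1/(h_i·A) = 1/(7.93×26.9) = 0.004688 K/W
R_plasterboard = L/(kA) = 0.04/(0.211×26.9) = 0.007047 K/W
R_extruded polystyrene = L/(kA) = 0.11/(0.0308×26.9) = 0.1328 K/W
R_outer film = 1/(h_o·A) = 1/(21×26.9) = 0.00177 K/W
R_total = 0.1463 K/W
Q = ΔT / R_total = 34 / 0.1463

Q ≈ 232 W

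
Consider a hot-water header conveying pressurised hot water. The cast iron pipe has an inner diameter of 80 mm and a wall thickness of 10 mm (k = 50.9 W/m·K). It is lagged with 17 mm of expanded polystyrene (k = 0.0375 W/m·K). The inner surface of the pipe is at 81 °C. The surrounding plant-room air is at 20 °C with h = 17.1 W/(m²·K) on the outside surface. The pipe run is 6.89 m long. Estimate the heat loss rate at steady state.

For a radial system each layer contributes R = ln(r_out/r_in)/(2πkL); films add R = 1/(hA).
R_cast iron pipe wall = ln(50/40)/(2π×50.9×6.89) = 1.013×10^-4 K/W
R_expanded polystyrene = ln(67/50)/(2π×0.0375×6.89) = 0.1803 K/W
R_outer film = 1/(h_o·2πr_oL) = 1/(17.1×2π×0.067×6.89) = 0.02016 K/W
R_total = 0.2005 K/W
Q = ΔT/R_total = 61/0.2005

Q ≈ 304 W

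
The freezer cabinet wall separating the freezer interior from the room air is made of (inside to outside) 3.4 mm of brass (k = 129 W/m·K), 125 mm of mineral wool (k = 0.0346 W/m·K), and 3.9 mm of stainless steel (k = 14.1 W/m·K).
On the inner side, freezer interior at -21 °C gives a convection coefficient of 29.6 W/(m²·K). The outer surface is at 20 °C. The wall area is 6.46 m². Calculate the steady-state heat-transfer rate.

Q ≈ 72.6 W

Using the resistance-network approach (series):
R_inner film = 1/(h_i·A) = 1/(29.6×6.46) = 0.00523 K/W
R_brass = L/(kA) = 0.0034/(129×6.46) = 4.08×10^-6 K/W
R_mineral wool = L/(kA) = 0.125/(0.0346×6.46) = 0.5592 K/W
R_stainless steel = L/(kA) = 0.0039/(14.1×6.46) = 4.282×10^-5 K/W
R_total = 0.5645 K/W
Q = ΔT / R_total = 41 / 0.5645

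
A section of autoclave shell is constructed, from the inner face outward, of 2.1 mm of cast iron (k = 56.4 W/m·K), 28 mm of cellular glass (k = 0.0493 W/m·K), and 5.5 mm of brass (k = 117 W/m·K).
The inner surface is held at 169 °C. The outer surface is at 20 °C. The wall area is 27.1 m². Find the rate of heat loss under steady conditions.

Thermal resistances in series:
R_cast iron = L/(kA) = 0.0021/(56.4×27.1) = 1.374×10^-6 K/W
R_cellular glass = L/(kA) = 0.028/(0.0493×27.1) = 0.02096 K/W
R_brass = L/(kA) = 0.0055/(117×27.1) = 1.735×10^-6 K/W
R_total = 0.02096 K/W
Q = ΔT / R_total = 149 / 0.02096

Q ≈ 7110 W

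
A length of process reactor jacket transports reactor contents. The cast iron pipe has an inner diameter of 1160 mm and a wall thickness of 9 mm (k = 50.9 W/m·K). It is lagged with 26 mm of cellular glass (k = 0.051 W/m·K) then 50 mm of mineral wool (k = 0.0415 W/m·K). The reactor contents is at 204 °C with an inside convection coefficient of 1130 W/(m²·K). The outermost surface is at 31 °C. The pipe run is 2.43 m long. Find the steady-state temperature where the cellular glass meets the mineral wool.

Cylindrical conduction, so R = ln(r₂/r₁)/(2πkL) per layer, in series:
R_inner film = 1/(h_i·2πr₁L) = 1/(1130×2π×0.58×2.43) = 9.993×10^-5 K/W
R_cast iron pipe wall = ln(589/580)/(2π×50.9×2.43) = 1.981×10^-5 K/W
R_cellular glass = ln(615/589)/(2π×0.051×2.43) = 0.05547 K/W
R_mineral wool = ln(665/615)/(2π×0.0415×2.43) = 0.1234 K/W
R_total = 0.179 K/W
Q = ΔT/R_total = 173/0.179
Q = 967 W
T_interface = T_inner − Q·ΣR(inner→interface) = 204 − 967×0.05559

T ≈ 150 °C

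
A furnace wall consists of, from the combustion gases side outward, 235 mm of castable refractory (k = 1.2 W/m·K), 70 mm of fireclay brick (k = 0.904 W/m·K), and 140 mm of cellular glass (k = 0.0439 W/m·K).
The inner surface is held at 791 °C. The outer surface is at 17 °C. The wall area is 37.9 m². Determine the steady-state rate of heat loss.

Using the resistance-network approach (series):
R_castable refractory = L/(kA) = 0.235/(1.2×37.9) = 0.005167 K/W
R_fireclay brick = L/(kA) = 0.07/(0.904×37.9) = 0.002043 K/W
R_cellular glass = L/(kA) = 0.14/(0.0439×37.9) = 0.08414 K/W
R_total = 0.09135 K/W
Q = ΔT / R_total = 774 / 0.09135

Q ≈ 8470 W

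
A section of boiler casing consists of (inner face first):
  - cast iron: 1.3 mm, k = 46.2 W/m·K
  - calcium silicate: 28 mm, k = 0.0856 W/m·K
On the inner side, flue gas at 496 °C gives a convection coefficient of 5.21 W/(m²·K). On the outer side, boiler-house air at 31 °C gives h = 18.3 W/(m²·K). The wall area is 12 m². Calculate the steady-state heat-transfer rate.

Series thermal resistances:
R_inner film = 1/(h_i·A) = 1/(5.21×12) = 0.01599 K/W
R_cast iron = L/(kA) = 0.0013/(46.2×12) = 2.345×10^-6 K/W
R_calcium silicate = L/(kA) = 0.028/(0.0856×12) = 0.02726 K/W
R_outer film = 1/(h_o·A) = 1/(18.3×12) = 0.004554 K/W
R_total = 0.04781 K/W
Q = ΔT / R_total = 465 / 0.04781

Q ≈ 9730 W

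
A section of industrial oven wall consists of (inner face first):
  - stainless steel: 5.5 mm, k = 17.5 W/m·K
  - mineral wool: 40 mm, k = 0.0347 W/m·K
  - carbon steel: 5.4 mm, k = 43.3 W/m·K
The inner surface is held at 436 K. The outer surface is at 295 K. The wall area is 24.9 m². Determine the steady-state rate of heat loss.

Q ≈ 3040 W

Treating each layer as a thermal resistance in series:
R_stainless steel = L/(kA) = 0.0055/(17.5×24.9) = 1.262×10^-5 K/W
R_mineral wool = L/(kA) = 0.04/(0.0347×24.9) = 0.04629 K/W
R_carbon steel = L/(kA) = 0.0054/(43.3×24.9) = 5.008×10^-6 K/W
R_total = 0.04631 K/W
Q = ΔT / R_total = 141 / 0.04631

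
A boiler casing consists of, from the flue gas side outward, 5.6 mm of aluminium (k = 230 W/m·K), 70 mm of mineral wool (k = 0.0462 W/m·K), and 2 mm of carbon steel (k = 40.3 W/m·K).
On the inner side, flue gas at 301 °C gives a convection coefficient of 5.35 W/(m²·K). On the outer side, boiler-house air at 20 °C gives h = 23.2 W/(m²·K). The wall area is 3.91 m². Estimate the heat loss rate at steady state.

Treating each layer as a thermal resistance in series:
R_inner film = 1/(h_i·A) = 1/(5.35×3.91) = 0.0478 K/W
R_aluminium = L/(kA) = 0.0056/(230×3.91) = 6.227×10^-6 K/W
R_mineral wool = L/(kA) = 0.07/(0.0462×3.91) = 0.3875 K/W
R_carbon steel = L/(kA) = 0.002/(40.3×3.91) = 1.269×10^-5 K/W
R_outer film = 1/(h_o·A) = 1/(23.2×3.91) = 0.01102 K/W
R_total = 0.4464 K/W
Q = ΔT / R_total = 281 / 0.4464

Q ≈ 630 W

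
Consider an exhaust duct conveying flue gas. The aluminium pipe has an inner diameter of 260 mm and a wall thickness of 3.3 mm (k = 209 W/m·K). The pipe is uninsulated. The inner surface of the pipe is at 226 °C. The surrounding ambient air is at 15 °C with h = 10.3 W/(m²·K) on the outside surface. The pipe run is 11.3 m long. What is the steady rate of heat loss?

Per-layer cylindrical resistances, series-summed:
R_aluminium pipe wall = ln(133.3/130)/(2π×209×11.3) = 1.689×10^-6 K/W
R_outer film = 1/(h_o·2πr_oL) = 1/(10.3×2π×0.1333×11.3) = 0.01026 K/W
R_total = 0.01026 K/W
Q = ΔT/R_total = 211/0.01026

Q ≈ 20600 W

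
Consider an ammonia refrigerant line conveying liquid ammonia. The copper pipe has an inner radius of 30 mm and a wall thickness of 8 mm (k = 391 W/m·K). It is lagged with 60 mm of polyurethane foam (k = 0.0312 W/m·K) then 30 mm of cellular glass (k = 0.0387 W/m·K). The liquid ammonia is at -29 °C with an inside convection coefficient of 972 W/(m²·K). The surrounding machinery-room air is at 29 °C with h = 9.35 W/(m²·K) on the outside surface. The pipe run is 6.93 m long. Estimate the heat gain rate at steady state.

Q ≈ 66.2 W

Cylindrical conduction, so R = ln(r₂/r₁)/(2πkL) per layer, in series:
R_inner film = 1/(h_i·2πr₁L) = 1/(972×2π×0.03×6.93) = 7.876×10^-4 K/W
R_copper pipe wall = ln(38/30)/(2π×391×6.93) = 1.388×10^-5 K/W
R_polyurethane foam = ln(98/38)/(2π×0.0312×6.93) = 0.6974 K/W
R_cellular glass = ln(128/98)/(2π×0.0387×6.93) = 0.1585 K/W
R_outer film = 1/(h_o·2πr_oL) = 1/(9.35×2π×0.128×6.93) = 0.01919 K/W
R_total = 0.8758 K/W
Q = ΔT/R_total = 58/0.8758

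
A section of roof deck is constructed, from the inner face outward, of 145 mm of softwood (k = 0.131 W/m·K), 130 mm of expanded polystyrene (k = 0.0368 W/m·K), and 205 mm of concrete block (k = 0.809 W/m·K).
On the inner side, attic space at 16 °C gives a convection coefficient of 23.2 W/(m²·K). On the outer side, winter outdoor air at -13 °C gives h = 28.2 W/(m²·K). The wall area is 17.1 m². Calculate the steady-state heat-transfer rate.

Using the resistance-network approach (series):
R_inner film = 1/(h_i·A) = 1/(23.2×17.1) = 0.002521 K/W
R_softwood = L/(kA) = 0.145/(0.131×17.1) = 0.06473 K/W
R_expanded polystyrene = L/(kA) = 0.13/(0.0368×17.1) = 0.2066 K/W
R_concrete block = L/(kA) = 0.205/(0.809×17.1) = 0.01482 K/W
R_outer film = 1/(h_o·A) = 1/(28.2×17.1) = 0.002074 K/W
R_total = 0.2907 K/W
Q = ΔT / R_total = 29 / 0.2907

Q ≈ 99.7 W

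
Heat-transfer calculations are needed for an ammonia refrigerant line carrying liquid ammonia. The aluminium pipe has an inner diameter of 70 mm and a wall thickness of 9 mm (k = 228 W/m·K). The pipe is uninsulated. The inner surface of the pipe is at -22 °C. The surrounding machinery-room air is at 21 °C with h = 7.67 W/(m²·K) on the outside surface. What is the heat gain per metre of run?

q′ ≈ 91.1 W/m

Cylindrical conduction, so R = ln(r₂/r₁)/(2πkL) per layer, in series:
R_aluminium pipe wall = ln(44/35)/(2π×228×1) = 1.597×10^-4 K/W
R_outer film = 1/(h_o·2πr_oL) = 1/(7.67×2π×0.044×1) = 0.4716 K/W
R_total = 0.4718 K/W
Q = ΔT/R_total = 43/0.4718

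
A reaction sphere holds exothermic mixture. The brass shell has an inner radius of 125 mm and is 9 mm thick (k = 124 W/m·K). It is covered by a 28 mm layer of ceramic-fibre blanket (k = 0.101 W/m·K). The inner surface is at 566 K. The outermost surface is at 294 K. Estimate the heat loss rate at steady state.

Q ≈ 268 W

Radial (spherical) resistances in series:
R_brass shell = (1/0.125 − 1/0.134)/(4π×124) = 3.448×10^-4 K/W
R_ceramic-fibre blanket = (1/0.134 − 1/0.162)/(4π×0.101) = 1.016 K/W
R_total = 1.017 K/W
Q = ΔT/R_total = 272/1.017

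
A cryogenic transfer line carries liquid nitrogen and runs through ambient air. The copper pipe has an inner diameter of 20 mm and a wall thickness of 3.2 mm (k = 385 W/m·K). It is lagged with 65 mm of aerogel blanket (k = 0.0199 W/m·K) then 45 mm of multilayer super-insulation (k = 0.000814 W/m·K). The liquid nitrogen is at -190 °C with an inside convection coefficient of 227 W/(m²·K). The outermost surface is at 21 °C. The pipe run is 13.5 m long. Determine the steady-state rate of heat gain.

Q ≈ 27.6 W

For a radial system each layer contributes R = ln(r_out/r_in)/(2πkL); films add R = 1/(hA).
R_inner film = 1/(h_i·2πr₁L) = 1/(227×2π×0.01×13.5) = 0.005194 K/W
R_copper pipe wall = ln(13.2/10)/(2π×385×13.5) = 8.501×10^-6 K/W
R_aerogel blanket = ln(78.2/13.2)/(2π×0.0199×13.5) = 1.054 K/W
R_multilayer super-insulation = ln(123.2/78.2)/(2π×0.000814×13.5) = 6.583 K/W
R_total = 7.642 K/W
Q = ΔT/R_total = 211/7.642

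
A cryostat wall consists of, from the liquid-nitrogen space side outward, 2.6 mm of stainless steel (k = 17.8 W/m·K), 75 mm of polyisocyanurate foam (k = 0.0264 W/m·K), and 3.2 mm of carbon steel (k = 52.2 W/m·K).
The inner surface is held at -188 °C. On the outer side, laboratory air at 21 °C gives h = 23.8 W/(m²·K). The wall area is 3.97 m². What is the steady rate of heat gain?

Q ≈ 288 W

Series thermal resistances:
R_stainless steel = L/(kA) = 0.0026/(17.8×3.97) = 3.679×10^-5 K/W
R_polyisocyanurate foam = L/(kA) = 0.075/(0.0264×3.97) = 0.7156 K/W
R_carbon steel = L/(kA) = 0.0032/(52.2×3.97) = 1.544×10^-5 K/W
R_outer film = 1/(h_o·A) = 1/(23.8×3.97) = 0.01058 K/W
R_total = 0.7262 K/W
Q = ΔT / R_total = 209 / 0.7262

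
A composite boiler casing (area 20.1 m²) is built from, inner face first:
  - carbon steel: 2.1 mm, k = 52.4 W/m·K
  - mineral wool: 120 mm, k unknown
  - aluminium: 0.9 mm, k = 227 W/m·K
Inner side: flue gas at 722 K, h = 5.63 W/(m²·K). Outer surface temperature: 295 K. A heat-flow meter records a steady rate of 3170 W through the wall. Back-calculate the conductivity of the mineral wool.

Model the wall as resistances in series:
R_inner film = 1/(h_i·A) = 1/(5.63×20.1) = 0.008837 K/W
R_carbon steel = L/(kA) = 0.0021/(52.4×20.1) = 1.994×10^-6 K/W
R_aluminium = L/(kA) = 0.0009/(227×20.1) = 1.973×10^-7 K/W
Sum of known resistances R_other = 0.008839 K/W
Total R = ΔT/Q = 427/3170 = 0.1347 K/W
R_mineral wool = R_total − R_other = 0.1259 K/W
k = L/(R·A) = 0.12/(0.1259×20.1)

k ≈ 0.0474 W/(m·K)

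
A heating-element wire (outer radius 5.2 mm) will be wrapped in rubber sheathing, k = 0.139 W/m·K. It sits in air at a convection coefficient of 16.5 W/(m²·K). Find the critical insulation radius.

For a cylinder r_cr = k/h = 0.139/16.5
r_cr = 8.42 mm; since the bare radius (5.2 mm) is below r_cr, adding a thin layer of insulation will *increase* heat loss.

r_cr ≈ 8.42 mm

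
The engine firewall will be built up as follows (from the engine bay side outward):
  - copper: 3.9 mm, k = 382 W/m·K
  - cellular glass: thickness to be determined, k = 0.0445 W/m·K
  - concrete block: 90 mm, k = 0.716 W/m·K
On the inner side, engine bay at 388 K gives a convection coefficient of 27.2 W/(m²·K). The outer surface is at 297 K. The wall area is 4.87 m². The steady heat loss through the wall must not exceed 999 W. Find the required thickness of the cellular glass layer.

L ≈ 12.5 mm

Using the resistance-network approach (series):
R_inner film = 1/(h_i·A) = 1/(27.2×4.87) = 0.007549 K/W
R_copper = L/(kA) = 0.0039/(382×4.87) = 2.096×10^-6 K/W
R_concrete block = L/(kA) = 0.09/(0.716×4.87) = 0.02581 K/W
Sum of the known resistances R_other = 0.03336 K/W
Required total resistance R_tot = ΔT/Q_allow = 91/999 = 0.09109 K/W
R_cellular glass = R_tot − R_other = 0.05773 K/W
L = R·k·A = 0.05773×0.0445×4.87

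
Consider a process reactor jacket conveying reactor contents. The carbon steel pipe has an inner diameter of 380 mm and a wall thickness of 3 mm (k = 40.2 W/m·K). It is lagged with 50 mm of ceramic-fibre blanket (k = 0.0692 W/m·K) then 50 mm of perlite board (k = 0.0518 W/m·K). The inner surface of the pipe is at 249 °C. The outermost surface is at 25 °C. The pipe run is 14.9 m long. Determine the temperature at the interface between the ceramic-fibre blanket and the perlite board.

T ≈ 142 °C

Radial resistances (cylindrical: R_cond = ln(r_o/r_i)/(2πkL), R_conv = 1/(h·2πrL)):
R_carbon steel pipe wall = ln(193/190)/(2π×40.2×14.9) = 4.163×10^-6 K/W
R_ceramic-fibre blanket = ln(243/193)/(2π×0.0692×14.9) = 0.03556 K/W
R_perlite board = ln(293/243)/(2π×0.0518×14.9) = 0.03858 K/W
R_total = 0.07415 K/W
Q = ΔT/R_total = 224/0.07415
Q = 3020 W
T_interface = T_inner − Q·ΣR(inner→interface) = 249 − 3020×0.03556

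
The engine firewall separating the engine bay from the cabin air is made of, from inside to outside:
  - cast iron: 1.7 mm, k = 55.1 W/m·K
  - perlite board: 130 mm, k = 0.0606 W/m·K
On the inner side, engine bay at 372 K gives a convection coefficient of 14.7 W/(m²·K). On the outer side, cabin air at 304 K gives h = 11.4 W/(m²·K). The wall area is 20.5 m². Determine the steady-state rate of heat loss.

Using the resistance-network approach (series):
R_inner film = 1/(h_i·A) = 1/(14.7×20.5) = 0.003318 K/W
R_cast iron = L/(kA) = 0.0017/(55.1×20.5) = 1.505×10^-6 K/W
R_perlite board = L/(kA) = 0.13/(0.0606×20.5) = 0.1046 K/W
R_outer film = 1/(h_o·A) = 1/(11.4×20.5) = 0.004279 K/W
R_total = 0.1122 K/W
Q = ΔT / R_total = 68 / 0.1122

Q ≈ 606 W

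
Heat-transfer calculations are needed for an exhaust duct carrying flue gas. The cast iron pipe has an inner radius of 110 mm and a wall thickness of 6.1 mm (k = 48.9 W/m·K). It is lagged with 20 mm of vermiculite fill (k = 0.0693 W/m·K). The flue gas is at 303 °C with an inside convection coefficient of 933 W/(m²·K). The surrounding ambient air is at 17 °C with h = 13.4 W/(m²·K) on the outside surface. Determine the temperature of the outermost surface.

Radial resistances (cylindrical: R_cond = ln(r_o/r_i)/(2πkL), R_conv = 1/(h·2πrL)):
R_inner film = 1/(h_i·2πr₁L) = 1/(933×2π×0.11×1) = 0.001551 K/W
R_cast iron pipe wall = ln(116.1/110)/(2π×48.9×1) = 1.757×10^-4 K/W
R_vermiculite fill = ln(136.1/116.1)/(2π×0.0693×1) = 0.365 K/W
R_outer film = 1/(h_o·2πr_oL) = 1/(13.4×2π×0.1361×1) = 0.08727 K/W
R_total = 0.454 K/W
Q = ΔT/R_total = 286/0.454
Q = 630 W/m
T_interface = T_inner − Q·ΣR(inner→interface) = 303 − 630×0.3667

T ≈ 72 °C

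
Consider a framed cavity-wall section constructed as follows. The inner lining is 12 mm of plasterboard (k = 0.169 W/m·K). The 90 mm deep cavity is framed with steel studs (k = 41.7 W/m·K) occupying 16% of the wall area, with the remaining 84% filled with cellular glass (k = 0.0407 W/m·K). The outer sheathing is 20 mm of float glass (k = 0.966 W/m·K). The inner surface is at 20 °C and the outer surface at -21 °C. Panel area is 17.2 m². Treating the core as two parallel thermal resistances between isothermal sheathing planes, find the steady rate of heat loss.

Sheathing layers in series; stud and cavity paths in parallel between them.
R_inner = 0.012/(0.169×17.2) = 0.004128 K/W
R_stud  = 0.09/(41.7×0.16×17.2) = 7.843×10^-4 K/W
R_cav   = 0.09/(0.0407×0.84×17.2) = 0.1531 K/W
1/R_core = 1/R_stud + 1/R_cav → R_core = 7.803×10^-4 K/W
R_outer = 0.02/(0.966×17.2) = 0.001204 K/W
R_total = 0.006112 K/W
Q = ΔT/R_total = 41/0.006112

Q ≈ 6710 W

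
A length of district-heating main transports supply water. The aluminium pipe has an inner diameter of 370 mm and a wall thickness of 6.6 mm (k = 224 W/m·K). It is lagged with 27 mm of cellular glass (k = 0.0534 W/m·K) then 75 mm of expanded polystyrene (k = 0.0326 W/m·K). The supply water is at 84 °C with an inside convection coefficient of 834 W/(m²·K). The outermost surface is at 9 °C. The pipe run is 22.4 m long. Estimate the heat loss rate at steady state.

Treating each annulus and film as a series resistance:
R_inner film = 1/(h_i·2πr₁L) = 1/(834×2π×0.185×22.4) = 4.605×10^-5 K/W
R_aluminium pipe wall = ln(191.6/185)/(2π×224×22.4) = 1.112×10^-6 K/W
R_cellular glass = ln(218.6/191.6)/(2π×0.0534×22.4) = 0.01754 K/W
R_expanded polystyrene = ln(293.6/218.6)/(2π×0.0326×22.4) = 0.06429 K/W
R_total = 0.08188 K/W
Q = ΔT/R_total = 75/0.08188

Q ≈ 916 W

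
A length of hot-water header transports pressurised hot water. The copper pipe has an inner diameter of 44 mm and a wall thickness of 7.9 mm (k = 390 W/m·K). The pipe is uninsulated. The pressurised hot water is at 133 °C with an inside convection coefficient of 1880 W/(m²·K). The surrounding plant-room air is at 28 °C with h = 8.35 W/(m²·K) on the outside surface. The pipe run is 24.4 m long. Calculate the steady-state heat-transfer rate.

Q ≈ 3990 W

Radial resistances (cylindrical: R_cond = ln(r_o/r_i)/(2πkL), R_conv = 1/(h·2πrL)):
R_inner film = 1/(h_i·2πr₁L) = 1/(1880×2π×0.022×24.4) = 1.577×10^-4 K/W
R_copper pipe wall = ln(29.9/22)/(2π×390×24.4) = 5.131×10^-6 K/W
R_outer film = 1/(h_o·2πr_oL) = 1/(8.35×2π×0.0299×24.4) = 0.02613 K/W
R_total = 0.02629 K/W
Q = ΔT/R_total = 105/0.02629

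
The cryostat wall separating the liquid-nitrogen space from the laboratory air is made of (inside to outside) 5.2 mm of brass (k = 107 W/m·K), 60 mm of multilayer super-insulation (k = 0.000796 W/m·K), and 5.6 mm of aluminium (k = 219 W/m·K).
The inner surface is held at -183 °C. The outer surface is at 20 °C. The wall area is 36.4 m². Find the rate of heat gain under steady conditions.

Thermal resistances in series:
R_brass = L/(kA) = 0.0052/(107×36.4) = 1.335×10^-6 K/W
R_multilayer super-insulation = L/(kA) = 0.06/(0.000796×36.4) = 2.071 K/W
R_aluminium = L/(kA) = 0.0056/(219×36.4) = 7.025×10^-7 K/W
R_total = 2.071 K/W
Q = ΔT / R_total = 203 / 2.071

Q ≈ 98 W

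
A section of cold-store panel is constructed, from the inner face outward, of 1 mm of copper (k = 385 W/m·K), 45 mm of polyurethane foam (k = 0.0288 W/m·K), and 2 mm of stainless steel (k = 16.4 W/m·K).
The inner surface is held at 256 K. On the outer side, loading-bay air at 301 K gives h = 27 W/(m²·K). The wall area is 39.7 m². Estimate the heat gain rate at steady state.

Model the wall as resistances in series:
R_copper = L/(kA) = 0.001/(385×39.7) = 6.543×10^-8 K/W
R_polyurethane foam = L/(kA) = 0.045/(0.0288×39.7) = 0.03936 K/W
R_stainless steel = L/(kA) = 0.002/(16.4×39.7) = 3.072×10^-6 K/W
R_outer film = 1/(h_o·A) = 1/(27×39.7) = 9.329×10^-4 K/W
R_total = 0.04029 K/W
Q = ΔT / R_total = 45 / 0.04029

Q ≈ 1120 W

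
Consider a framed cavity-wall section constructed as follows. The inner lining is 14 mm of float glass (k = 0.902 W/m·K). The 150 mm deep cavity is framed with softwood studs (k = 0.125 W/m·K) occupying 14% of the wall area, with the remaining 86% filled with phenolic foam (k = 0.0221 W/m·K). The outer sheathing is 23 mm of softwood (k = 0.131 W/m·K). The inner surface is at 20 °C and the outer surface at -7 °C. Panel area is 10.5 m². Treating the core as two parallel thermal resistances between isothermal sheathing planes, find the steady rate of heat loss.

Sheathing layers in series; stud and cavity paths in parallel between them.
R_inner = 0.014/(0.902×10.5) = 0.001478 K/W
R_stud  = 0.15/(0.125×0.14×10.5) = 0.8163 K/W
R_cav   = 0.15/(0.0221×0.86×10.5) = 0.7516 K/W
1/R_core = 1/R_stud + 1/R_cav → R_core = 0.3913 K/W
R_outer = 0.023/(0.131×10.5) = 0.01672 K/W
R_total = 0.4095 K/W
Q = ΔT/R_total = 27/0.4095

Q ≈ 65.9 W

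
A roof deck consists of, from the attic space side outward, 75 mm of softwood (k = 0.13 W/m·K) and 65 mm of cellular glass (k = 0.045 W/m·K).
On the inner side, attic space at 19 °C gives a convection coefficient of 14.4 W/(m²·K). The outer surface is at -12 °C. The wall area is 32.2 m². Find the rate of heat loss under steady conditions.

Treating each layer as a thermal resistance in series:
R_inner film = 1/(h_i·A) = 1/(14.4×32.2) = 0.002157 K/W
R_softwood = L/(kA) = 0.075/(0.13×32.2) = 0.01792 K/W
R_cellular glass = L/(kA) = 0.065/(0.045×32.2) = 0.04486 K/W
R_total = 0.06493 K/W
Q = ΔT / R_total = 31 / 0.06493

Q ≈ 477 W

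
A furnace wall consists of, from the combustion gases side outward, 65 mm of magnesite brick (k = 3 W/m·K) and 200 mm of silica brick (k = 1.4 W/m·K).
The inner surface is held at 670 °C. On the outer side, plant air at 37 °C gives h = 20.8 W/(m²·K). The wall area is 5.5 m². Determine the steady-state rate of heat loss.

Q ≈ 16400 W

Using the resistance-network approach (series):
R_magnesite brick = L/(kA) = 0.065/(3×5.5) = 0.003939 K/W
R_silica brick = L/(kA) = 0.2/(1.4×5.5) = 0.02597 K/W
R_outer film = 1/(h_o·A) = 1/(20.8×5.5) = 0.008741 K/W
R_total = 0.03865 K/W
Q = ΔT / R_total = 633 / 0.03865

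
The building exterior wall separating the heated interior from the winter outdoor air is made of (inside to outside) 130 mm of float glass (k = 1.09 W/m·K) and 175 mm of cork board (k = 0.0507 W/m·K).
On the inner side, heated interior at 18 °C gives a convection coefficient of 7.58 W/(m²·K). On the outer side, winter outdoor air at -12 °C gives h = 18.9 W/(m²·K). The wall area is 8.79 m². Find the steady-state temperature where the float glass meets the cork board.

Series thermal resistances:
R_inner film = 1/(h_i·A) = 1/(7.58×8.79) = 0.01501 K/W
R_float glass = L/(kA) = 0.13/(1.09×8.79) = 0.01357 K/W
R_cork board = L/(kA) = 0.175/(0.0507×8.79) = 0.3927 K/W
R_outer film = 1/(h_o·A) = 1/(18.9×8.79) = 0.006019 K/W
R_total = 0.4273 K/W;  Q = ΔT/R_total = 30/0.4273 = 70.21 W
T_interface = T_inner − Q·ΣR(inner→interface) = 18 − 70.2×0.02858

T ≈ 16 °C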